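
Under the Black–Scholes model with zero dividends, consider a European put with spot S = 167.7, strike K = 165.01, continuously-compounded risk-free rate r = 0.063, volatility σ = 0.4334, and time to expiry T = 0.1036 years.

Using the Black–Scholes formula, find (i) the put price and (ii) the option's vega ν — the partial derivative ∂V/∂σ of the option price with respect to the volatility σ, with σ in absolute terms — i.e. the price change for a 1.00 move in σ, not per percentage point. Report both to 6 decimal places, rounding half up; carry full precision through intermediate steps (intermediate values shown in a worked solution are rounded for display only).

σ√T = 0.4334·√0.1036 = 0.139498
d₁ = (ln(S/K) + (r+σ²/2)T) / (σ√T) = (ln(167.7/165.01) + (0.063+0.4334²/2)·0.1036) / 0.139498 = (0.016171 + 0.016257) / 0.139498 = 0.232456
d₂ = d₁ − σ√T = 0.232456 − 0.139498 = 0.092958
e^{−rT} = e^{−0.063·0.1036} = 0.993494
N(−d₁) = 0.408092,  N(−d₂) = 0.462968
Put price V = K·e^{−rT}·N(−d₂) − S·N(−d₁) = 75.897425 − 68.436986 = 7.460439
φ(d₁) = (1/√(2π))·e^{−d₁²/2} = 0.388308
ν = S·φ(d₁)·√T = 20.959901

price = 7.460439
ν = 20.959901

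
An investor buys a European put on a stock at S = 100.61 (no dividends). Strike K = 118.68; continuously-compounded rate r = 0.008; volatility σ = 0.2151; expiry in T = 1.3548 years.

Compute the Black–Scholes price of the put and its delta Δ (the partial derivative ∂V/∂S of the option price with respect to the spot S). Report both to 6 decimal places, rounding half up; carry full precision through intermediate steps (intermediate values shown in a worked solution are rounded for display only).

σ√T = 0.2151·√1.3548 = 0.250368
d₁ = (ln(S/K) + (r+σ²/2)T) / (σ√T) = (ln(100.61/118.68) + (0.008+0.2151²/2)·1.3548) / 0.250368 = (-0.165179 + 0.042180) / 0.250368 = -0.491273
d₂ = d₁ − σ√T = -0.491273 − 0.250368 = -0.741640
e^{−rT} = e^{−0.008·1.3548} = 0.989220
N(−d₁) = 0.688383,  N(−d₂) = 0.770847
Put price V = K·e^{−rT}·N(−d₂) − S·N(−d₁) = 90.497981 − 69.258243 = 21.239739
Δ = −N(−d₁) = -0.688383

price = 21.239739
Δ = -0.688383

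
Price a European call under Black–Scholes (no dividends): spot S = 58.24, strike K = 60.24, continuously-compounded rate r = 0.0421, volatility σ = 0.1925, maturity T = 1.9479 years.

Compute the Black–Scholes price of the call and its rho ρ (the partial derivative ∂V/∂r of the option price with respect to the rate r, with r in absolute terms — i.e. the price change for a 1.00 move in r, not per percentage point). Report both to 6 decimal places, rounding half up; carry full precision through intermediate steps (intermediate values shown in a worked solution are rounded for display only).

σ√T = 0.1925·√1.9479 = 0.268667
d₁ = (ln(S/K) + (r+σ²/2)T) / (σ√T) = (ln(58.24/60.24) + (0.0421+0.1925²/2)·1.9479) / 0.268667 = (-0.033764 + 0.118098) / 0.268667 = 0.313896
d₂ = d₁ − σ√T = 0.313896 − 0.268667 = 0.045229
e^{−rT} = e^{−0.0421·1.9479} = 0.921266
N(d₁) = 0.623200,  N(d₂) = 0.518038
Call price V = S·N(d₁) − K·e^{−rT}·N(d₂) = 36.295159 − 28.749558 = 7.545601
ρ = K·T·e^{−rT}·N(d₂) = 56.001264

price = 7.545601
ρ = 56.001264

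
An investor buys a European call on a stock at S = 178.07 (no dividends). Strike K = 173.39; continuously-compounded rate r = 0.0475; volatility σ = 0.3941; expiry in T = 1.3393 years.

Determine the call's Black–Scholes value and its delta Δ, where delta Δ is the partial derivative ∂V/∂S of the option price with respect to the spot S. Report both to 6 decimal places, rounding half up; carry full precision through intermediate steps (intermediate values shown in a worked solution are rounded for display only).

price = 39.007900
Δ = 0.664918

σ√T = 0.3941·√1.3393 = 0.456085
d₁ = (ln(S/K) + (r+σ²/2)T) / (σ√T) = (ln(178.07/173.39) + (0.0475+0.3941²/2)·1.3393) / 0.456085 = (0.026633 + 0.167623) / 0.456085 = 0.425922
d₂ = d₁ − σ√T = 0.425922 − 0.456085 = -0.030162
e^{−rT} = e^{−0.0475·1.3393} = 0.938365
N(d₁) = 0.664918,  N(d₂) = 0.487969
Call price V = S·N(d₁) − K·e^{−rT}·N(d₂) = 118.401916 − 79.394016 = 39.007900
Δ = N(d₁) = 0.664918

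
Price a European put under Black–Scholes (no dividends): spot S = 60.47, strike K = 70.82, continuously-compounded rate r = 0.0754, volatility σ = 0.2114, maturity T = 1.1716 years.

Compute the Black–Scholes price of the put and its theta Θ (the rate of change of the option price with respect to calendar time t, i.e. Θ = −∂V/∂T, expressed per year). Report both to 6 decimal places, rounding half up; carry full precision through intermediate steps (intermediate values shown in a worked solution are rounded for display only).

price = 8.148950
Θ = 0.924042

σ√T = 0.2114·√1.1716 = 0.228820
d₁ = (ln(S/K) + (r+σ²/2)T) / (σ√T) = (ln(60.47/70.82) + (0.0754+0.2114²/2)·1.1716) / 0.228820 = (-0.157994 + 0.114518) / 0.228820 = -0.190001
d₂ = d₁ − σ√T = -0.190001 − 0.228820 = -0.418821
e^{−rT} = e^{−0.0754·1.1716} = 0.915451
N(−d₁) = 0.575346,  N(−d₂) = 0.662327
Put price V = K·e^{−rT}·N(−d₂) − S·N(−d₁) = 42.940107 − 34.791158 = 8.148950
φ(d₁) = (1/√(2π))·e^{−d₁²/2} = 0.391806
Θ = −S·φ(d₁)·σ/(2√T) + r·K·e^{−rT}·N(−d₂) = −2.313643 + 3.237684 = 0.924042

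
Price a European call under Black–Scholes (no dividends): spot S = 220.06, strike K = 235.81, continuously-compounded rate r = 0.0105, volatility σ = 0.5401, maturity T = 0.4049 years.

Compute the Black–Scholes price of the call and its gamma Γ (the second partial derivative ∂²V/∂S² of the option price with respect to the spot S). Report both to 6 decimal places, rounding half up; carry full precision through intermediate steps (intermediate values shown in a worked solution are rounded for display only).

price = 24.200784
Γ = 0.005274

σ√T = 0.5401·√0.4049 = 0.343675
d₁ = (ln(S/K) + (r+σ²/2)T) / (σ√T) = (ln(220.06/235.81) + (0.0105+0.5401²/2)·0.4049) / 0.343675 = (-0.069126 + 0.063308) / 0.343675 = -0.016930
d₂ = d₁ − σ√T = -0.016930 − 0.343675 = -0.360605
e^{−rT} = e^{−0.0105·0.4049} = 0.995758
N(d₁) = 0.493246,  N(d₂) = 0.359197
Call price V = S·N(d₁) − K·e^{−rT}·N(d₂) = 108.543764 − 84.342980 = 24.200784
φ(d₁) = (1/√(2π))·e^{−d₁²/2} = 0.398885
Γ = φ(d₁) / (S·σ·√T) = 0.005274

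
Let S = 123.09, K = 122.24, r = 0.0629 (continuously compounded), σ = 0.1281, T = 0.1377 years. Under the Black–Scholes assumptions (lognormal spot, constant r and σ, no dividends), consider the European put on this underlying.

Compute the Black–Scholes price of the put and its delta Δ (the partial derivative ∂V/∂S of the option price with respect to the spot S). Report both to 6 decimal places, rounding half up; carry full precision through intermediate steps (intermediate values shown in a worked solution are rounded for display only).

σ√T = 0.1281·√0.1377 = 0.047535
d₁ = (ln(S/K) + (r+σ²/2)T) / (σ√T) = (ln(123.09/122.24) + (0.0629+0.1281²/2)·0.1377) / 0.047535 = (0.006929 + 0.009791) / 0.047535 = 0.351751
d₂ = d₁ − σ√T = 0.351751 − 0.047535 = 0.304216
e^{−rT} = e^{−0.0629·0.1377} = 0.991376
N(−d₁) = 0.362512,  N(−d₂) = 0.380482
Put price V = K·e^{−rT}·N(−d₂) − S·N(−d₁) = 46.108976 − 44.621647 = 1.487328
Δ = −N(−d₁) = -0.362512

price = 1.487328
Δ = -0.362512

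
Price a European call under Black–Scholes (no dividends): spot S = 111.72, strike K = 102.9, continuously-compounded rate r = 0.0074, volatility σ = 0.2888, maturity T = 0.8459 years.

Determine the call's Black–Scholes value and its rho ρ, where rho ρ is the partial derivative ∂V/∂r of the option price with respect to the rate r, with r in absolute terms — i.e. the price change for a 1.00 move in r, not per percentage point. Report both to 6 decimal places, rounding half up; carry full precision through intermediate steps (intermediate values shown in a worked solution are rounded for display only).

price = 16.652531
ρ = 50.118407

σ√T = 0.2888·√0.8459 = 0.265618
d₁ = (ln(S/K) + (r+σ²/2)T) / (σ√T) = (ln(111.72/102.9) + (0.0074+0.2888²/2)·0.8459) / 0.265618 = (0.082238 + 0.041536) / 0.265618 = 0.465986
d₂ = d₁ − σ√T = 0.465986 − 0.265618 = 0.200369
e^{−rT} = e^{−0.0074·0.8459} = 0.993760
N(d₁) = 0.679387,  N(d₂) = 0.579404
Call price V = S·N(d₁) − K·e^{−rT}·N(d₂) = 75.901150 − 59.248619 = 16.652531
ρ = K·T·e^{−rT}·N(d₂) = 50.118407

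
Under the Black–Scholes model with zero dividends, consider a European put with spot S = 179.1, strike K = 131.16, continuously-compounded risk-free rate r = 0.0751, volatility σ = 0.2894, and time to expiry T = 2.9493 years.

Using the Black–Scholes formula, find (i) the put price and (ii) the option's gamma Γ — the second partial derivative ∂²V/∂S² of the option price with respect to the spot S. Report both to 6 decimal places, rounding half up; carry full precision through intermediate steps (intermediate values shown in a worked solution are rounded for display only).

price = 4.841467
Γ = 0.001873

σ√T = 0.2894·√2.9493 = 0.497002
d₁ = (ln(S/K) + (r+σ²/2)T) / (σ√T) = (ln(179.1/131.16) + (0.0751+0.2894²/2)·2.9493) / 0.497002 = (0.311526 + 0.344998) / 0.497002 = 1.320969
d₂ = d₁ − σ√T = 1.320969 − 0.497002 = 0.823968
e^{−rT} = e^{−0.0751·2.9493} = 0.801322
N(−d₁) = 0.093256,  N(−d₂) = 0.204979
Put price V = K·e^{−rT}·N(−d₂) − S·N(−d₁) = 21.543579 − 16.702112 = 4.841467
φ(d₁) = (1/√(2π))·e^{−d₁²/2} = 0.166723
Γ = φ(d₁) / (S·σ·√T) = 0.001873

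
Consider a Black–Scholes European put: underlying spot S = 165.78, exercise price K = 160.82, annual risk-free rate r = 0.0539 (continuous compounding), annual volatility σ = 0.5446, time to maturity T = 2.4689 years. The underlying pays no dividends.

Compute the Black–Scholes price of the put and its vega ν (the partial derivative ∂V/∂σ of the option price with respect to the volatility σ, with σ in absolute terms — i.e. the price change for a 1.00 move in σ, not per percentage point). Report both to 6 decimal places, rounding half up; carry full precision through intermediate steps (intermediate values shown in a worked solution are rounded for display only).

σ√T = 0.5446·√2.4689 = 0.855715
d₁ = (ln(S/K) + (r+σ²/2)T) / (σ√T) = (ln(165.78/160.82) + (0.0539+0.5446²/2)·2.4689) / 0.855715 = (0.030376 + 0.499198) / 0.855715 = 0.618867
d₂ = d₁ − σ√T = 0.618867 − 0.855715 = -0.236848
e^{−rT} = e^{−0.0539·2.4689} = 0.875401
N(−d₁) = 0.268002,  N(−d₂) = 0.593613
Put price V = K·e^{−rT}·N(−d₂) − S·N(−d₁) = 83.569952 − 44.429369 = 39.140583
φ(d₁) = (1/√(2π))·e^{−d₁²/2} = 0.329415
ν = S·φ(d₁)·√T = 85.807914

price = 39.140583
ν = 85.807914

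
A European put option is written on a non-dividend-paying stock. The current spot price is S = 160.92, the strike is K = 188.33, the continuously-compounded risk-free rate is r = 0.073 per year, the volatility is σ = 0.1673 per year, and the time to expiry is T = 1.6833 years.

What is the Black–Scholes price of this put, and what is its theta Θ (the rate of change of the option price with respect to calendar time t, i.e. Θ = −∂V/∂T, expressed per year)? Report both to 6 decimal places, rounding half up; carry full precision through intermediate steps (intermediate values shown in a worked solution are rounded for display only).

σ√T = 0.1673·√1.6833 = 0.217058
d₁ = (ln(S/K) + (r+σ²/2)T) / (σ√T) = (ln(160.92/188.33) + (0.073+0.1673²/2)·1.6833) / 0.217058 = (-0.157288 + 0.146438) / 0.217058 = -0.049988
d₂ = d₁ − σ√T = -0.049988 − 0.217058 = -0.267046
e^{−rT} = e^{−0.073·1.6833} = 0.884369
N(−d₁) = 0.519934,  N(−d₂) = 0.605283
Put price V = K·e^{−rT}·N(−d₂) − S·N(−d₁) = 100.811875 − 83.667781 = 17.144094
φ(d₁) = (1/√(2π))·e^{−d₁²/2} = 0.398444
Θ = −S·φ(d₁)·σ/(2√T) + r·K·e^{−rT}·N(−d₂) = −4.133926 + 7.359267 = 3.225341

price = 17.144094
Θ = 3.225341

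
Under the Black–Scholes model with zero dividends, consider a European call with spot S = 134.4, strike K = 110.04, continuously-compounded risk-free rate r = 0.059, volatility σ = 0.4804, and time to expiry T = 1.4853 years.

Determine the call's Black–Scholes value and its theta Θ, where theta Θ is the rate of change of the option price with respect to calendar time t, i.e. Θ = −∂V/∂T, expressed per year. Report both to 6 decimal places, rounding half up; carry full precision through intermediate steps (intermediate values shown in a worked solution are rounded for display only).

σ√T = 0.4804·√1.4853 = 0.585477
d₁ = (ln(S/K) + (r+σ²/2)T) / (σ√T) = (ln(134.4/110.04) + (0.059+0.4804²/2)·1.4853) / 0.585477 = (0.199976 + 0.259025) / 0.585477 = 0.783977
d₂ = d₁ − σ√T = 0.783977 − 0.585477 = 0.198500
e^{−rT} = e^{−0.059·1.4853} = 0.916097
N(d₁) = 0.783473,  N(d₂) = 0.578673
Call price V = S·N(d₁) − K·e^{−rT}·N(d₂) = 105.298817 − 58.334501 = 46.964315
φ(d₁) = (1/√(2π))·e^{−d₁²/2} = 0.293391
Θ = −S·φ(d₁)·σ/(2√T) − r·K·e^{−rT}·N(d₂) = −7.771629 − 3.441736 = -11.213365

price = 46.964315
Θ = -11.213365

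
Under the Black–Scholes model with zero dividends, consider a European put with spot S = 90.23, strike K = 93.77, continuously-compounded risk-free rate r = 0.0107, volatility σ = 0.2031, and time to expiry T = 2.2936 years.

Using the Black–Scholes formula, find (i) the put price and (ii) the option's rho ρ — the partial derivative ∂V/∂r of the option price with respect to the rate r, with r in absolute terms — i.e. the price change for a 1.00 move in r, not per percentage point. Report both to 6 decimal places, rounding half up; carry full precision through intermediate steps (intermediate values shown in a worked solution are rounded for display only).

σ√T = 0.2031·√2.2936 = 0.307588
d₁ = (ln(S/K) + (r+σ²/2)T) / (σ√T) = (ln(90.23/93.77) + (0.0107+0.2031²/2)·2.2936) / 0.307588 = (-0.038483 + 0.071847) / 0.307588 = 0.108469
d₂ = d₁ − σ√T = 0.108469 − 0.307588 = -0.199119
e^{−rT} = e^{−0.0107·2.2936} = 0.975757
N(−d₁) = 0.456812,  N(−d₂) = 0.578915
Put price V = K·e^{−rT}·N(−d₂) − S·N(−d₁) = 52.968859 − 41.218149 = 11.750709
ρ = −K·T·e^{−rT}·N(−d₂) = -121.489374

price = 11.750709
ρ = -121.489374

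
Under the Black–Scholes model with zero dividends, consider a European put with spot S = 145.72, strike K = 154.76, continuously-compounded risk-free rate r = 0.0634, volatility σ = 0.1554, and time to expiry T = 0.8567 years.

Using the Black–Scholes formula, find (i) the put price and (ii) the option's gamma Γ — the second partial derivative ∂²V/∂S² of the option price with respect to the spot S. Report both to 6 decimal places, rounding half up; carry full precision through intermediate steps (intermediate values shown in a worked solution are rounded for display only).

σ√T = 0.1554·√0.8567 = 0.143835
d₁ = (ln(S/K) + (r+σ²/2)T) / (σ√T) = (ln(145.72/154.76) + (0.0634+0.1554²/2)·0.8567) / 0.143835 = (-0.060189 + 0.064659) / 0.143835 = 0.031081
d₂ = d₁ − σ√T = 0.031081 − 0.143835 = -0.112754
e^{−rT} = e^{−0.0634·0.8567} = 0.947134
N(−d₁) = 0.487603,  N(−d₂) = 0.544887
Put price V = K·e^{−rT}·N(−d₂) − S·N(−d₁) = 79.868747 − 71.053444 = 8.815303
φ(d₁) = (1/√(2π))·e^{−d₁²/2} = 0.398750
Γ = φ(d₁) / (S·σ·√T) = 0.019025

price = 8.815303
Γ = 0.019025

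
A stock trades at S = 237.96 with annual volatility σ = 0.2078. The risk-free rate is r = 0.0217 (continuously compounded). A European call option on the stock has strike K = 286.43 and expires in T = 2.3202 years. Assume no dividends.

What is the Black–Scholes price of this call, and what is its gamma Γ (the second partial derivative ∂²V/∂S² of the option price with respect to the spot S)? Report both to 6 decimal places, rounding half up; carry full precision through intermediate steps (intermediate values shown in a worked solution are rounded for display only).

price = 17.731327
Γ = 0.005109

σ√T = 0.2078·√2.3202 = 0.316525
d₁ = (ln(S/K) + (r+σ²/2)T) / (σ√T) = (ln(237.96/286.43) + (0.0217+0.2078²/2)·2.3202) / 0.316525 = (-0.185392 + 0.100442) / 0.316525 = -0.268380
d₂ = d₁ − σ√T = -0.268380 − 0.316525 = -0.584906
e^{−rT} = e^{−0.0217·2.3202} = 0.950898
N(d₁) = 0.394203,  N(d₂) = 0.279306
Call price V = S·N(d₁) − K·e^{−rT}·N(d₂) = 93.804608 − 76.073281 = 17.731327
φ(d₁) = (1/√(2π))·e^{−d₁²/2} = 0.384830
Γ = φ(d₁) / (S·σ·√T) = 0.005109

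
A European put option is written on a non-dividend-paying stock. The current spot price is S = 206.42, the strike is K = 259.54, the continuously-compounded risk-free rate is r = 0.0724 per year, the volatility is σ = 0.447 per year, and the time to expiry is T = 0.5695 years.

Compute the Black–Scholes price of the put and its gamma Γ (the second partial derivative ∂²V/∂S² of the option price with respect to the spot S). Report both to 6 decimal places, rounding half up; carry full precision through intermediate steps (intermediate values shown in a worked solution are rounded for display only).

price = 56.368254
Γ = 0.005314

σ√T = 0.447·√0.5695 = 0.337330
d₁ = (ln(S/K) + (r+σ²/2)T) / (σ√T) = (ln(206.42/259.54) + (0.0724+0.447²/2)·0.5695) / 0.337330 = (-0.228998 + 0.098127) / 0.337330 = -0.387960
d₂ = d₁ − σ√T = -0.387960 − 0.337330 = -0.725290
e^{−rT} = e^{−0.0724·0.5695} = 0.959607
N(−d₁) = 0.650977,  N(−d₂) = 0.765863
Put price V = K·e^{−rT}·N(−d₂) − S·N(−d₁) = 190.742992 − 134.374737 = 56.368254
φ(d₁) = (1/√(2π))·e^{−d₁²/2} = 0.370021
Γ = φ(d₁) / (S·σ·√T) = 0.005314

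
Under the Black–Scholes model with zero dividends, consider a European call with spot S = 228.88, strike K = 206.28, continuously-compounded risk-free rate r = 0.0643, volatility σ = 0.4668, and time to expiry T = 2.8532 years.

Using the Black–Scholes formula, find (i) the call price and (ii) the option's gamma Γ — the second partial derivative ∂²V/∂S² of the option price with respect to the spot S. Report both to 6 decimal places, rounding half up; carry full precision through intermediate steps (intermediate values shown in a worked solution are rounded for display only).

σ√T = 0.4668·√2.8532 = 0.788491
d₁ = (ln(S/K) + (r+σ²/2)T) / (σ√T) = (ln(228.88/206.28) + (0.0643+0.4668²/2)·2.8532) / 0.788491 = (0.103963 + 0.494320) / 0.788491 = 0.758770
d₂ = d₁ − σ√T = 0.758770 − 0.788491 = -0.029722
e^{−rT} = e^{−0.0643·2.8532} = 0.832385
N(d₁) = 0.776005,  N(d₂) = 0.488145
Call price V = S·N(d₁) − K·e^{−rT}·N(d₂) = 177.611995 − 83.816511 = 93.795484
φ(d₁) = (1/√(2π))·e^{−d₁²/2} = 0.299152
Γ = φ(d₁) / (S·σ·√T) = 0.001658

price = 93.795484
Γ = 0.001658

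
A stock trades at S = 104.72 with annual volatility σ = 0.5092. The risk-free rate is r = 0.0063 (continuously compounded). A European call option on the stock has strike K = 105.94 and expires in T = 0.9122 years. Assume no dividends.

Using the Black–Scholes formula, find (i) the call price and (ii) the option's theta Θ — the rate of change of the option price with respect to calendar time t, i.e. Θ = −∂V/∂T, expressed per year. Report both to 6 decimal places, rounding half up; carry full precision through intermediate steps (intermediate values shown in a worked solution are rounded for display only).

σ√T = 0.5092·√0.9122 = 0.486333
d₁ = (ln(S/K) + (r+σ²/2)T) / (σ√T) = (ln(104.72/105.94) + (0.0063+0.5092²/2)·0.9122) / 0.486333 = (-0.011583 + 0.124007) / 0.486333 = 0.231166
d₂ = d₁ − σ√T = 0.231166 − 0.486333 = -0.255166
e^{−rT} = e^{−0.0063·0.9122} = 0.994270
N(d₁) = 0.591407,  N(d₂) = 0.399297
Call price V = S·N(d₁) − K·e^{−rT}·N(d₂) = 61.932169 − 42.059161 = 19.873008
φ(d₁) = (1/√(2π))·e^{−d₁²/2} = 0.388424
Θ = −S·φ(d₁)·σ/(2√T) − r·K·e^{−rT}·N(d₂) = −10.842993 − 0.264973 = -11.107965

price = 19.873008
Θ = -11.107965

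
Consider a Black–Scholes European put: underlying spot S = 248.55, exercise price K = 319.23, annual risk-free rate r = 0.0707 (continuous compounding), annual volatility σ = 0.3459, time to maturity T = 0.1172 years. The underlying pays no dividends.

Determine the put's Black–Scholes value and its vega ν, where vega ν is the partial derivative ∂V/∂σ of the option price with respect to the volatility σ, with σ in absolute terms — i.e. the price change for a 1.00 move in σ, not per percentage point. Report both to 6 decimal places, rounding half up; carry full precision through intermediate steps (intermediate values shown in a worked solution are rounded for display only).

σ√T = 0.3459·√0.1172 = 0.118417
d₁ = (ln(S/K) + (r+σ²/2)T) / (σ√T) = (ln(248.55/319.23) + (0.0707+0.3459²/2)·0.1172) / 0.118417 = (-0.250268 + 0.015297) / 0.118417 = -1.984262
d₂ = d₁ − σ√T = -1.984262 − 0.118417 = -2.102679
e^{−rT} = e^{−0.0707·0.1172} = 0.991748
N(−d₁) = 0.976387,  N(−d₂) = 0.982253
Put price V = K·e^{−rT}·N(−d₂) − S·N(−d₁) = 310.977171 − 242.680903 = 68.296268
φ(d₁) = (1/√(2π))·e^{−d₁²/2} = 0.055711
ν = S·φ(d₁)·√T = 4.740401

price = 68.296268
ν = 4.740401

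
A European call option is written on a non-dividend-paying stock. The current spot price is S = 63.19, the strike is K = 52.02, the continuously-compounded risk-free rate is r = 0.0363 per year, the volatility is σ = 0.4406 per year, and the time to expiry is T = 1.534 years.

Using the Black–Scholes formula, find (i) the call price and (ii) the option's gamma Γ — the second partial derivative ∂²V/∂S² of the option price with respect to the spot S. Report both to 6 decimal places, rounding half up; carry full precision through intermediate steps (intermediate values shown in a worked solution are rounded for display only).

σ√T = 0.4406·√1.534 = 0.545704
d₁ = (ln(S/K) + (r+σ²/2)T) / (σ√T) = (ln(63.19/52.02) + (0.0363+0.4406²/2)·1.534) / 0.545704 = (0.194518 + 0.204581) / 0.545704 = 0.731346
d₂ = d₁ − σ√T = 0.731346 − 0.545704 = 0.185642
e^{−rT} = e^{−0.0363·1.534} = 0.945838
N(d₁) = 0.767716,  N(d₂) = 0.573637
Call price V = S·N(d₁) − K·e^{−rT}·N(d₂) = 48.511978 − 28.224374 = 20.287604
φ(d₁) = (1/√(2π))·e^{−d₁²/2} = 0.305327
Γ = φ(d₁) / (S·σ·√T) = 0.008854

price = 20.287604
Γ = 0.008854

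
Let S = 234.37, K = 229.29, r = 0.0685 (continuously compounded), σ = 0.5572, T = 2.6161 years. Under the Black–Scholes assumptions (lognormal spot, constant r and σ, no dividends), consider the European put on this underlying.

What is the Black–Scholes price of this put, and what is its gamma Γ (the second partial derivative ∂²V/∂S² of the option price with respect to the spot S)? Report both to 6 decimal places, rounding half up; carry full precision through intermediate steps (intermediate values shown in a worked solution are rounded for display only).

σ√T = 0.5572·√2.6161 = 0.901235
d₁ = (ln(S/K) + (r+σ²/2)T) / (σ√T) = (ln(234.37/229.29) + (0.0685+0.5572²/2)·2.6161) / 0.901235 = (0.021913 + 0.585316) / 0.901235 = 0.673774
d₂ = d₁ − σ√T = 0.673774 − 0.901235 = -0.227461
e^{−rT} = e^{−0.0685·2.6161} = 0.835936
N(−d₁) = 0.250228,  N(−d₂) = 0.589968
Put price V = K·e^{−rT}·N(−d₂) − S·N(−d₁) = 113.080162 − 58.645820 = 54.434342
φ(d₁) = (1/√(2π))·e^{−d₁²/2} = 0.317930
Γ = φ(d₁) / (S·σ·√T) = 0.001505

price = 54.434342
Γ = 0.001505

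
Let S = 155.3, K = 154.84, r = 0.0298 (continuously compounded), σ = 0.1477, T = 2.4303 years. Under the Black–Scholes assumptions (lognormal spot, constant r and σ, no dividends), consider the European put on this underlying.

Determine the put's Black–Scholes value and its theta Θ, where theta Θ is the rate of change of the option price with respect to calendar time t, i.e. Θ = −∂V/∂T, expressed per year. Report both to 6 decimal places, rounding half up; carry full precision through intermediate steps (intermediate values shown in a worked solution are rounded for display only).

price = 8.803741
Θ = -0.876018

σ√T = 0.1477·√2.4303 = 0.230256
d₁ = (ln(S/K) + (r+σ²/2)T) / (σ√T) = (ln(155.3/154.84) + (0.0298+0.1477²/2)·2.4303) / 0.230256 = (0.002966 + 0.098932) / 0.230256 = 0.442544
d₂ = d₁ − σ√T = 0.442544 − 0.230256 = 0.212288
e^{−rT} = e^{−0.0298·2.4303} = 0.930137
N(−d₁) = 0.329048,  N(−d₂) = 0.415941
Put price V = K·e^{−rT}·N(−d₂) − S·N(−d₁) = 59.904887 − 51.101147 = 8.803741
φ(d₁) = (1/√(2π))·e^{−d₁²/2} = 0.361729
Θ = −S·φ(d₁)·σ/(2√T) + r·K·e^{−rT}·N(−d₂) = −2.661184 + 1.785166 = -0.876018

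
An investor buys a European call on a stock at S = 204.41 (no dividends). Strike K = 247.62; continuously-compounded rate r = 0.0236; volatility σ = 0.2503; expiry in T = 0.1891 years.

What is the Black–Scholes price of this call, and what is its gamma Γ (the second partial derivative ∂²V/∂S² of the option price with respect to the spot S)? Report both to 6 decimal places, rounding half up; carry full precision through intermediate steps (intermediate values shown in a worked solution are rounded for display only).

price = 0.424151
Γ = 0.004473

σ√T = 0.2503·√0.1891 = 0.108845
d₁ = (ln(S/K) + (r+σ²/2)T) / (σ√T) = (ln(204.41/247.62) + (0.0236+0.2503²/2)·0.1891) / 0.108845 = (-0.191768 + 0.010386) / 0.108845 = -1.666425
d₂ = d₁ − σ√T = -1.666425 − 0.108845 = -1.775269
e^{−rT} = e^{−0.0236·0.1891} = 0.995547
N(d₁) = 0.047814,  N(d₂) = 0.037927
Call price V = S·N(d₁) − K·e^{−rT}·N(d₂) = 9.773749 − 9.349598 = 0.424151
φ(d₁) = (1/√(2π))·e^{−d₁²/2} = 0.099517
Γ = φ(d₁) / (S·σ·√T) = 0.004473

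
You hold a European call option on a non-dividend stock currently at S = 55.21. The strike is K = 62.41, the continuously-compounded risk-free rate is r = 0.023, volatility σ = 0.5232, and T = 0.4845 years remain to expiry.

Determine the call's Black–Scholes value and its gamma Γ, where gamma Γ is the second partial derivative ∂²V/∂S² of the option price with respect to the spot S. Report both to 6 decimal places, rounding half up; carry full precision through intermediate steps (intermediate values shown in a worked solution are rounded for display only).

price = 5.580750
Γ = 0.019690

σ√T = 0.5232·√0.4845 = 0.364179
d₁ = (ln(S/K) + (r+σ²/2)T) / (σ√T) = (ln(55.21/62.41) + (0.023+0.5232²/2)·0.4845) / 0.364179 = (-0.122581 + 0.077457) / 0.364179 = -0.123908
d₂ = d₁ − σ√T = -0.123908 − 0.364179 = -0.488087
e^{−rT} = e^{−0.023·0.4845} = 0.988918
N(d₁) = 0.450694,  N(d₂) = 0.312744
Call price V = S·N(d₁) − K·e^{−rT}·N(d₂) = 24.882809 − 19.302059 = 5.580750
φ(d₁) = (1/√(2π))·e^{−d₁²/2} = 0.395891
Γ = φ(d₁) / (S·σ·√T) = 0.019690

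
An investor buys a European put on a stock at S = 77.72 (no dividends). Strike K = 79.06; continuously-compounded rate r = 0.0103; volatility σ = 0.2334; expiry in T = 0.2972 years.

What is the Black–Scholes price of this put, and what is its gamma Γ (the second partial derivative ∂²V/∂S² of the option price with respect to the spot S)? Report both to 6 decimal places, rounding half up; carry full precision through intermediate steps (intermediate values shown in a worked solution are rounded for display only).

price = 4.543658
Γ = 0.040298

σ√T = 0.2334·√0.2972 = 0.127240
d₁ = (ln(S/K) + (r+σ²/2)T) / (σ√T) = (ln(77.72/79.06) + (0.0103+0.2334²/2)·0.2972) / 0.127240 = (-0.017094 + 0.011156) / 0.127240 = -0.046669
d₂ = d₁ − σ√T = -0.046669 − 0.127240 = -0.173910
e^{−rT} = e^{−0.0103·0.2972} = 0.996944
N(−d₁) = 0.518612,  N(−d₂) = 0.569032
Put price V = K·e^{−rT}·N(−d₂) − S·N(−d₁) = 44.850147 − 40.306489 = 4.543658
φ(d₁) = (1/√(2π))·e^{−d₁²/2} = 0.398508
Γ = φ(d₁) / (S·σ·√T) = 0.040298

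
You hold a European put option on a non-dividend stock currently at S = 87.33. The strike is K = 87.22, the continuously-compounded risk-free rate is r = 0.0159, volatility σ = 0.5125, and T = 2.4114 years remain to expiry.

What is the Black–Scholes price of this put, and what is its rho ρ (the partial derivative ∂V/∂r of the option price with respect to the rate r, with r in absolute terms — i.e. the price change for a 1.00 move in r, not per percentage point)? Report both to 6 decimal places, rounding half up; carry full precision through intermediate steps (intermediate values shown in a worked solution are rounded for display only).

σ√T = 0.5125·√2.4114 = 0.795845
d₁ = (ln(S/K) + (r+σ²/2)T) / (σ√T) = (ln(87.33/87.22) + (0.0159+0.5125²/2)·2.4114) / 0.795845 = (0.001260 + 0.355026) / 0.795845 = 0.447683
d₂ = d₁ − σ√T = 0.447683 − 0.795845 = -0.348162
e^{−rT} = e^{−0.0159·2.4114} = 0.962384
N(−d₁) = 0.327191,  N(−d₂) = 0.636141
Put price V = K·e^{−rT}·N(−d₂) − S·N(−d₁) = 53.397128 − 28.573590 = 24.823538
ρ = −K·T·e^{−rT}·N(−d₂) = -128.761833

price = 24.823538
ρ = -128.761833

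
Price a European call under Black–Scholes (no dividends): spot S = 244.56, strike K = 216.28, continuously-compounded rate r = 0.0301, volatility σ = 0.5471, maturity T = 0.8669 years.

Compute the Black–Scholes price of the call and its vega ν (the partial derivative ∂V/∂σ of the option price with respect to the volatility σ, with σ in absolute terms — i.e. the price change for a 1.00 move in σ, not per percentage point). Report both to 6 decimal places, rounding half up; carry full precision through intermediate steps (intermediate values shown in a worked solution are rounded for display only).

price = 64.586737
ν = 78.211167

σ√T = 0.5471·√0.8669 = 0.509391
d₁ = (ln(S/K) + (r+σ²/2)T) / (σ√T) = (ln(244.56/216.28) + (0.0301+0.5471²/2)·0.8669) / 0.509391 = (0.122887 + 0.155833) / 0.509391 = 0.547163
d₂ = d₁ − σ√T = 0.547163 − 0.509391 = 0.037772
e^{−rT} = e^{−0.0301·0.8669} = 0.974244
N(d₁) = 0.707867,  N(d₂) = 0.515065
Call price V = S·N(d₁) − K·e^{−rT}·N(d₂) = 173.115893 − 108.529156 = 64.586737
φ(d₁) = (1/√(2π))·e^{−d₁²/2} = 0.343478
ν = S·φ(d₁)·√T = 78.211167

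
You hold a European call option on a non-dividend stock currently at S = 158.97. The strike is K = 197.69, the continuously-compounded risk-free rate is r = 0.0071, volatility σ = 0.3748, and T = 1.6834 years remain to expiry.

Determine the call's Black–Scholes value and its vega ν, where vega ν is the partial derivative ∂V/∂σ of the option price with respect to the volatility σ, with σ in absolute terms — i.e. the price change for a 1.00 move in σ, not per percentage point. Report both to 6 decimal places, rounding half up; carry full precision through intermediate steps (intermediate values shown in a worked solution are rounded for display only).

σ√T = 0.3748·√1.6834 = 0.486288
d₁ = (ln(S/K) + (r+σ²/2)T) / (σ√T) = (ln(158.97/197.69) + (0.0071+0.3748²/2)·1.6834) / 0.486288 = (-0.217985 + 0.130190) / 0.486288 = -0.180541
d₂ = d₁ − σ√T = -0.180541 − 0.486288 = -0.666828
e^{−rT} = e^{−0.0071·1.6834} = 0.988119
N(d₁) = 0.428364,  N(d₂) = 0.252441
Call price V = S·N(d₁) − K·e^{−rT}·N(d₂) = 68.097040 − 49.312125 = 18.784916
φ(d₁) = (1/√(2π))·e^{−d₁²/2} = 0.392493
ν = S·φ(d₁)·√T = 80.954502

price = 18.784916
ν = 80.954502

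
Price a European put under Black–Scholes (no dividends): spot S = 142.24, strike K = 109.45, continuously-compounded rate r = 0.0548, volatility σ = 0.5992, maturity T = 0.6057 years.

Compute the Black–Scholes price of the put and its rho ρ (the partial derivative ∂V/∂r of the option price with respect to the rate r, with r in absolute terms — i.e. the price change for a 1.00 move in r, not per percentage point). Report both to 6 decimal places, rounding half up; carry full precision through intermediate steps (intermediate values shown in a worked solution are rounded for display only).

σ√T = 0.5992·√0.6057 = 0.466338
d₁ = (ln(S/K) + (r+σ²/2)T) / (σ√T) = (ln(142.24/109.45) + (0.0548+0.5992²/2)·0.6057) / 0.466338 = (0.262048 + 0.141928) / 0.466338 = 0.866273
d₂ = d₁ − σ√T = 0.866273 − 0.466338 = 0.399935
e^{−rT} = e^{−0.0548·0.6057} = 0.967352
N(−d₁) = 0.193170,  N(−d₂) = 0.344602
Put price V = K·e^{−rT}·N(−d₂) − S·N(−d₁) = 36.485348 − 27.476539 = 9.008810
ρ = −K·T·e^{−rT}·N(−d₂) = -22.099175

price = 9.008810
ρ = -22.099175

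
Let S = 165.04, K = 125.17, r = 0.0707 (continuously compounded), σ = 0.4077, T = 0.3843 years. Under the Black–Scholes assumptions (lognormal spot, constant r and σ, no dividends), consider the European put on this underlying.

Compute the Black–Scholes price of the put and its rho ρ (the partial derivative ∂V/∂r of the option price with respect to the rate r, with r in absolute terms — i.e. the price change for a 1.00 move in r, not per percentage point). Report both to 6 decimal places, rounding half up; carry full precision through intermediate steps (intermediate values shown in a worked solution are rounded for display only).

price = 1.993291
ρ = -6.607426

σ√T = 0.4077·√0.3843 = 0.252741
d₁ = (ln(S/K) + (r+σ²/2)T) / (σ√T) = (ln(165.04/125.17) + (0.0707+0.4077²/2)·0.3843) / 0.252741 = (0.276515 + 0.059109) / 0.252741 = 1.327936
d₂ = d₁ − σ√T = 1.327936 − 0.252741 = 1.075195
e^{−rT} = e^{−0.0707·0.3843} = 0.973196
N(−d₁) = 0.092100,  N(−d₂) = 0.141144
Put price V = K·e^{−rT}·N(−d₂) − S·N(−d₁) = 17.193405 − 15.200114 = 1.993291
ρ = −K·T·e^{−rT}·N(−d₂) = -6.607426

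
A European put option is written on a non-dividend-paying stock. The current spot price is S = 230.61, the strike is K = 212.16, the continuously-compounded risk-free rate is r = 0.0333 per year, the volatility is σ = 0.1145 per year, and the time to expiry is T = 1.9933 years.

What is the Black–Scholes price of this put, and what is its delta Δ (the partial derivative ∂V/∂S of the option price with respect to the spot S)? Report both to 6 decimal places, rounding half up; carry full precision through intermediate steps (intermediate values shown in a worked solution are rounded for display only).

σ√T = 0.1145·√1.9933 = 0.161656
d₁ = (ln(S/K) + (r+σ²/2)T) / (σ√T) = (ln(230.61/212.16) + (0.0333+0.1145²/2)·1.9933) / 0.161656 = (0.083387 + 0.079443) / 0.161656 = 1.007265
d₂ = d₁ − σ√T = 1.007265 − 0.161656 = 0.845609
e^{−rT} = e^{−0.0333·1.9933} = 0.935778
N(−d₁) = 0.156904,  N(−d₂) = 0.198885
Put price V = K·e^{−rT}·N(−d₂) − S·N(−d₁) = 39.485640 − 36.183547 = 3.302093
Δ = −N(−d₁) = -0.156904

price = 3.302093
Δ = -0.156904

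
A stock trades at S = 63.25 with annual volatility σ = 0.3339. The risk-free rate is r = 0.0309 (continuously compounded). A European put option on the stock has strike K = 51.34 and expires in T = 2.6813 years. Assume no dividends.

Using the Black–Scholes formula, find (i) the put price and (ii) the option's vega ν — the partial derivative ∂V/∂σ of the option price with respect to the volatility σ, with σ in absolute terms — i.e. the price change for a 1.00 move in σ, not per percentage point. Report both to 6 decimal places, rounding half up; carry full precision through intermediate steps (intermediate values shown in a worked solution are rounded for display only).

price = 5.505262
ν = 29.847460

σ√T = 0.3339·√2.6813 = 0.546750
d₁ = (ln(S/K) + (r+σ²/2)T) / (σ√T) = (ln(63.25/51.34) + (0.0309+0.3339²/2)·2.6813) / 0.546750 = (0.208625 + 0.232320) / 0.546750 = 0.806483
d₂ = d₁ − σ√T = 0.806483 − 0.546750 = 0.259733
e^{−rT} = e^{−0.0309·2.6813} = 0.920487
N(−d₁) = 0.209982,  N(−d₂) = 0.397535
Put price V = K·e^{−rT}·N(−d₂) − S·N(−d₁) = 18.786629 − 13.281367 = 5.505262
φ(d₁) = (1/√(2π))·e^{−d₁²/2} = 0.288187
ν = S·φ(d₁)·√T = 29.847460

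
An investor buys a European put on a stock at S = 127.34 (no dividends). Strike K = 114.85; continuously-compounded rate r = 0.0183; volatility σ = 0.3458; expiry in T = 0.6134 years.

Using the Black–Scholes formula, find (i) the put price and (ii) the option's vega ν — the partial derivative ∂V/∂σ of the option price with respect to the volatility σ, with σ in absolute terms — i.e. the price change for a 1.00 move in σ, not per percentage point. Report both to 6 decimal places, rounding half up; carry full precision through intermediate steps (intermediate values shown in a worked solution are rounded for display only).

σ√T = 0.3458·√0.6134 = 0.270830
d₁ = (ln(S/K) + (r+σ²/2)T) / (σ√T) = (ln(127.34/114.85) + (0.0183+0.3458²/2)·0.6134) / 0.270830 = (0.103234 + 0.047900) / 0.270830 = 0.558038
d₂ = d₁ − σ√T = 0.558038 − 0.270830 = 0.287208
e^{−rT} = e^{−0.0183·0.6134} = 0.988838
N(−d₁) = 0.288409,  N(−d₂) = 0.386977
Put price V = K·e^{−rT}·N(−d₂) − S·N(−d₁) = 43.948157 − 36.726036 = 7.222121
φ(d₁) = (1/√(2π))·e^{−d₁²/2} = 0.341420
ν = S·φ(d₁)·√T = 34.050680

price = 7.222121
ν = 34.050680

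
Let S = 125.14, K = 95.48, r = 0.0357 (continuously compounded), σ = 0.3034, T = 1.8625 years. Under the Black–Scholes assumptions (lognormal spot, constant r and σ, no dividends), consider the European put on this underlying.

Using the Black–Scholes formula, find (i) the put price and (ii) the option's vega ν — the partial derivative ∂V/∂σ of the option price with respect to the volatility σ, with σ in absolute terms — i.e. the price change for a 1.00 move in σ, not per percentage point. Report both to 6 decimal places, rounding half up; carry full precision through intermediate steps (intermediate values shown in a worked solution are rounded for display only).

price = 5.070124
ν = 40.459272

σ√T = 0.3034·√1.8625 = 0.414060
d₁ = (ln(S/K) + (r+σ²/2)T) / (σ√T) = (ln(125.14/95.48) + (0.0357+0.3034²/2)·1.8625) / 0.414060 = (0.270516 + 0.152214) / 0.414060 = 1.020939
d₂ = d₁ − σ√T = 1.020939 − 0.414060 = 0.606879
e^{−rT} = e^{−0.0357·1.8625} = 0.935671
N(−d₁) = 0.153642,  N(−d₂) = 0.271966
Put price V = K·e^{−rT}·N(−d₂) − S·N(−d₁) = 24.296832 − 19.226708 = 5.070124
φ(d₁) = (1/√(2π))·e^{−d₁²/2} = 0.236905
ν = S·φ(d₁)·√T = 40.459272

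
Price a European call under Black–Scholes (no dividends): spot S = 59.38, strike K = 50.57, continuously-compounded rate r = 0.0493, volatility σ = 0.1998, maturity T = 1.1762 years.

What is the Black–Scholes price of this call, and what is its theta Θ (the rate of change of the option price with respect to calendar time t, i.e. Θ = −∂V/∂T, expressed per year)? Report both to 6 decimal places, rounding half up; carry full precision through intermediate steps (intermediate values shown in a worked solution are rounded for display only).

price = 12.600576
Θ = -3.089091

σ√T = 0.1998·√1.1762 = 0.216689
d₁ = (ln(S/K) + (r+σ²/2)T) / (σ√T) = (ln(59.38/50.57) + (0.0493+0.1998²/2)·1.1762) / 0.216689 = (0.160599 + 0.081464) / 0.216689 = 1.117099
d₂ = d₁ − σ√T = 1.117099 − 0.216689 = 0.900410
e^{−rT} = e^{−0.0493·1.1762} = 0.943663
N(d₁) = 0.868024,  N(d₂) = 0.816049
Call price V = S·N(d₁) − K·e^{−rT}·N(d₂) = 51.543263 − 38.942687 = 12.600576
φ(d₁) = (1/√(2π))·e^{−d₁²/2} = 0.213762
Θ = −S·φ(d₁)·σ/(2√T) − r·K·e^{−rT}·N(d₂) = −1.169217 − 1.919874 = -3.089091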